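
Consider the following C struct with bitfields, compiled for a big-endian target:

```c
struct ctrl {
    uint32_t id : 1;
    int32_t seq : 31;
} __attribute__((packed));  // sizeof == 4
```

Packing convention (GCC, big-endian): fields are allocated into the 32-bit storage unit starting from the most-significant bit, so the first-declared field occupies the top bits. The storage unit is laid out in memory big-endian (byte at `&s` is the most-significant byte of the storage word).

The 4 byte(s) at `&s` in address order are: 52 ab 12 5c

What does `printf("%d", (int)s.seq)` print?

-760540580

[0]=0x52 [1]=0xab [2]=0x12 [3]=0x5c (big-endian) → word 0x52ab125c
id [31+:1] = (word>>31) & 0x1 = 0
seq [0+:31] = (word>>0) & 0x7fffffff = 1386943068  ←
seq signed 31b, MSB=1: 1386943068 - 2147483648 = -760540580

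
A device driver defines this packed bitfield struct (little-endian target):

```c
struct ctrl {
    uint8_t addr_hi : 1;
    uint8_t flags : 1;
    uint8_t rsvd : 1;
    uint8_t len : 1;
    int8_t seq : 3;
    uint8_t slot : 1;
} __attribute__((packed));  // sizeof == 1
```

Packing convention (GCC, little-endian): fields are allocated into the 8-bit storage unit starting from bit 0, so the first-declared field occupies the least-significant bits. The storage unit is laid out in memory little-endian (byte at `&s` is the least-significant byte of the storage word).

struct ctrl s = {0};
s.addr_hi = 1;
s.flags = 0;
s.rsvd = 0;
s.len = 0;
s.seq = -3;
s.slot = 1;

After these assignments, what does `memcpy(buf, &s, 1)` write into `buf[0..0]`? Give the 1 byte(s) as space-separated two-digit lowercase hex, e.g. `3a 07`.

[0+:1] addr_hi=1 & 0x1 = 0x1; word=0x01
[1+:1] flags=0 & 0x1 = 0x0; word=0x01
[2+:1] rsvd=0 & 0x1 = 0x0; word=0x01
[3+:1] len=0 & 0x1 = 0x0; word=0x01
[4+:3] seq=-3 & 0x7 = 0x5; word=0x51
[7+:1] slot=1 & 0x1 = 0x1; word=0xd1
word = 0xd1 → little-endian bytes:
  [0]=0xd1

d1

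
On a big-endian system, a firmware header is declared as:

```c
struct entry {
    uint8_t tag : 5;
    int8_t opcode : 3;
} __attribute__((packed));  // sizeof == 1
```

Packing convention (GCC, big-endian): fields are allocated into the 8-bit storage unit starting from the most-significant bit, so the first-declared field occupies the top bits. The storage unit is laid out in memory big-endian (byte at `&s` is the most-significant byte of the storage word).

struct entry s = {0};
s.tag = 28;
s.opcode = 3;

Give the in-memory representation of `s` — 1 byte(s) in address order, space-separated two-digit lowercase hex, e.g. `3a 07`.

[3+:5] tag=28 & 0x1f = 0x1c; word=0xe0
[0+:3] opcode=3 & 0x7 = 0x3; word=0xe3
word = 0xe3 → big-endian bytes:
  [0]=0xe3

e3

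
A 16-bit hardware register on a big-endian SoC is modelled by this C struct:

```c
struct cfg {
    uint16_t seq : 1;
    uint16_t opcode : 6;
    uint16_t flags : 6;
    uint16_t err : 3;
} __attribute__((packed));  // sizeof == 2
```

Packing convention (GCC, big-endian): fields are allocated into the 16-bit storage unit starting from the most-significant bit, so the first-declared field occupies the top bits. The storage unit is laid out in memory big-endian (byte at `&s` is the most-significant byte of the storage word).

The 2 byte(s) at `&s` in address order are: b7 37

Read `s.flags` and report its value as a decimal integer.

38

[0]=0xb7 [1]=0x37 (big-endian) → word 0xb737
seq [15+:1] = (word>>15) & 0x1 = 1
opcode [9+:6] = (word>>9) & 0x3f = 27
flags [3+:6] = (word>>3) & 0x3f = 38  ←
err [0+:3] = (word>>0) & 0x7 = 7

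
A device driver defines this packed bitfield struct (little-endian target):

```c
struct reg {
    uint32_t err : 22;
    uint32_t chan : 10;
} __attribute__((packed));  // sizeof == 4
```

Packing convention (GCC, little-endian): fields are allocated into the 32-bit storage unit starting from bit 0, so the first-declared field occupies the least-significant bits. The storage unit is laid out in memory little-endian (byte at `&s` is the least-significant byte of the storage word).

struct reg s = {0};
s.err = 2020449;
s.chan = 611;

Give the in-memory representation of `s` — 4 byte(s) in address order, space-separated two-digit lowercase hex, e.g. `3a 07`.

61 d4 de 98

err (22b) val=2020449 bits=0x1ed461 at bit 0: 0x001ed461
chan (10b) val=611 bits=0x263 at bit 22: 0x98ded461
word = 0x98ded461 → little-endian bytes:
  [0]=0x61  [1]=0xd4  [2]=0xde  [3]=0x98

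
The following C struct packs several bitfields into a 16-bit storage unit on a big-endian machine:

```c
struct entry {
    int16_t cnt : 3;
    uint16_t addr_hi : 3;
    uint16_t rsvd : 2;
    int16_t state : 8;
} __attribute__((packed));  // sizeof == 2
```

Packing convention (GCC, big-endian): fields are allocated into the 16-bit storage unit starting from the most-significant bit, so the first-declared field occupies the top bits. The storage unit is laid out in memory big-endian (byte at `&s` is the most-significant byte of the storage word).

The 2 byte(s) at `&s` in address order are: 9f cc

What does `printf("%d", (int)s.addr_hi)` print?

7

[0]=0x9f [1]=0xcc (big-endian) → word 0x9fcc
cnt:3 @ bit 13 → (0x9fcc>>13)&0x7 = 0x4
addr_hi:3 @ bit 10 → (0x9fcc>>10)&0x7 = 0x7  ←
rsvd:2 @ bit 8 → (0x9fcc>>8)&0x3 = 0x3
state:8 @ bit 0 → (0x9fcc>>0)&0xff = 0xcc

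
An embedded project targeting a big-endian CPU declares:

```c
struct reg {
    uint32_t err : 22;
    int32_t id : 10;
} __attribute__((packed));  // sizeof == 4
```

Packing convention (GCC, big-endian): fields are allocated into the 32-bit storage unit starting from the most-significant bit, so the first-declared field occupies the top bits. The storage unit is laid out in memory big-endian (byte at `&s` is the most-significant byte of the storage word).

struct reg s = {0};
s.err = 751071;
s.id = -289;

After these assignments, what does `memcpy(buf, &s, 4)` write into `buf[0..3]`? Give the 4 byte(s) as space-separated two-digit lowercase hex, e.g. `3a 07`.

err:22 = 751071 → 0xb75df << 10 → word 0x2dd77c00
id:10 = -289 → 0x2df << 0 → word 0x2dd77edf
word = 0x2dd77edf → big-endian bytes:
  [0]=0x2d  [1]=0xd7  [2]=0x7e  [3]=0xdf

2d d7 7e df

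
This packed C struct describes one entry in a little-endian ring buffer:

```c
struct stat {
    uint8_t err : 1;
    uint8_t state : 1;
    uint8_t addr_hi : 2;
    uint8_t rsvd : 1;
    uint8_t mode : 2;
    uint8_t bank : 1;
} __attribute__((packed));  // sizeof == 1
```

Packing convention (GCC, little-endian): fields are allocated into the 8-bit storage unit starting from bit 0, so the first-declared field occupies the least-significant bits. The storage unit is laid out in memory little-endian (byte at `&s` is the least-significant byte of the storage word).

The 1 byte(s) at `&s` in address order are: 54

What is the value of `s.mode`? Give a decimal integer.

[0]=0x54 (little-endian) → word 0x54
err:1 @ bit 0 → (0x54>>0)&0x1 = 0x0
state:1 @ bit 1 → (0x54>>1)&0x1 = 0x0
addr_hi:2 @ bit 2 → (0x54>>2)&0x3 = 0x1
rsvd:1 @ bit 4 → (0x54>>4)&0x1 = 0x1
mode:2 @ bit 5 → (0x54>>5)&0x3 = 0x2  ←
bank:1 @ bit 7 → (0x54>>7)&0x1 = 0x0

2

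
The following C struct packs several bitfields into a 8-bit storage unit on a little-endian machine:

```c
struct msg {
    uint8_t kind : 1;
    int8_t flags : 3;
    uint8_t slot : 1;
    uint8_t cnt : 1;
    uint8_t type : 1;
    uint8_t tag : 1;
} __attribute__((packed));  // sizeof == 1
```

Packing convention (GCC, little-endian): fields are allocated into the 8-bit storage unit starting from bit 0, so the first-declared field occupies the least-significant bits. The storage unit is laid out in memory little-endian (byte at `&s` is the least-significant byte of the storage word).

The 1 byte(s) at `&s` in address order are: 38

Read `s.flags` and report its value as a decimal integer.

-4

[0]=0x38 (little-endian) → word 0x38
kind:1 @ bit 0 → (0x38>>0)&0x1 = 0x0
flags:3 @ bit 1 → (0x38>>1)&0x7 = 0x4  ←
slot:1 @ bit 4 → (0x38>>4)&0x1 = 0x1
cnt:1 @ bit 5 → (0x38>>5)&0x1 = 0x1
type:1 @ bit 6 → (0x38>>6)&0x1 = 0x0
tag:1 @ bit 7 → (0x38>>7)&0x1 = 0x0
flags signed 3b, MSB=1: 4 - 8 = -4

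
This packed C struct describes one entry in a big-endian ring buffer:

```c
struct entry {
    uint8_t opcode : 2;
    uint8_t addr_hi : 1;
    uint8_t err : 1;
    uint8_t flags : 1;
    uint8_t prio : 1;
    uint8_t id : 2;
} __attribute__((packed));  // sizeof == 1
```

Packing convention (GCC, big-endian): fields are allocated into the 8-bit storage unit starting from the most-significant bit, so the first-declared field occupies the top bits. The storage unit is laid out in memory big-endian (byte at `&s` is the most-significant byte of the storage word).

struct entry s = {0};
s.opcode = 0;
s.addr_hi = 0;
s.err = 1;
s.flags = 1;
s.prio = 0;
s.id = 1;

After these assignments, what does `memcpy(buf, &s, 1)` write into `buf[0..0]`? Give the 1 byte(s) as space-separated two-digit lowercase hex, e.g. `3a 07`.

opcode:2 = 0 → 0x0 << 6 → word 0x00
addr_hi:1 = 0 → 0x0 << 5 → word 0x00
err:1 = 1 → 0x1 << 4 → word 0x10
flags:1 = 1 → 0x1 << 3 → word 0x18
prio:1 = 0 → 0x0 << 2 → word 0x18
id:2 = 1 → 0x1 << 0 → word 0x19
word = 0x19 → big-endian bytes:
  [0]=0x19

19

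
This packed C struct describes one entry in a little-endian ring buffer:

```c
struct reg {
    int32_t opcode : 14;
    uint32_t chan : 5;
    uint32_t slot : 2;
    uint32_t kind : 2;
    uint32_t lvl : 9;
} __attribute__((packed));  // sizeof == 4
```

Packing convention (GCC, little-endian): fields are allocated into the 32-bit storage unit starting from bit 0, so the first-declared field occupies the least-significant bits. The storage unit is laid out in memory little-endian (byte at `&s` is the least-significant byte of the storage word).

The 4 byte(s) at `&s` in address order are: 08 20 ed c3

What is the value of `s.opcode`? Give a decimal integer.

-8184

[0]=0x08 [1]=0x20 [2]=0xed [3]=0xc3 (little-endian) → word 0xc3ed2008
opcode:14 @ bit 0 → (0xc3ed2008>>0)&0x3fff = 0x2008  ←
chan:5 @ bit 14 → (0xc3ed2008>>14)&0x1f = 0x14
slot:2 @ bit 19 → (0xc3ed2008>>19)&0x3 = 0x1
kind:2 @ bit 21 → (0xc3ed2008>>21)&0x3 = 0x3
lvl:9 @ bit 23 → (0xc3ed2008>>23)&0x1ff = 0x187
opcode signed 14b, MSB=1: 8200 - 16384 = -8184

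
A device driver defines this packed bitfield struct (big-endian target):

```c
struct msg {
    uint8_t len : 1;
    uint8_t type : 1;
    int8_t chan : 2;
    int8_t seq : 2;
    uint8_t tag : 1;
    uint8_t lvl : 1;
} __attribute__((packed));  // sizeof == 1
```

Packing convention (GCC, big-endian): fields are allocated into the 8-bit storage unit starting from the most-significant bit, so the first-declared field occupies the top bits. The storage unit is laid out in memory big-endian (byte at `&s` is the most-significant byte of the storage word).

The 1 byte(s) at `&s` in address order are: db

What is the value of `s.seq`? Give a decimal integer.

-2

[0]=0xdb (big-endian) → word 0xdb
len:1 @ bit 7 → (0xdb>>7)&0x1 = 0x1
type:1 @ bit 6 → (0xdb>>6)&0x1 = 0x1
chan:2 @ bit 4 → (0xdb>>4)&0x3 = 0x1
seq:2 @ bit 2 → (0xdb>>2)&0x3 = 0x2  ←
tag:1 @ bit 1 → (0xdb>>1)&0x1 = 0x1
lvl:1 @ bit 0 → (0xdb>>0)&0x1 = 0x1
seq signed 2b, MSB=1: 2 - 4 = -2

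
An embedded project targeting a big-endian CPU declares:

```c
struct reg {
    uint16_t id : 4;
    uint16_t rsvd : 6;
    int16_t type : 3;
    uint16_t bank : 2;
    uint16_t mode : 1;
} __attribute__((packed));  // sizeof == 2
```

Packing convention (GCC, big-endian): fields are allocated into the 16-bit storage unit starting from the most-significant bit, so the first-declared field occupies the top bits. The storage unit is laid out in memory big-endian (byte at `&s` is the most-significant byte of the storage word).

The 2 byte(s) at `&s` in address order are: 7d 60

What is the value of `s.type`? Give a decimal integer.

-4

[0]=0x7d [1]=0x60 (big-endian) → word 0x7d60
id [12+:4] = (word>>12) & 0xf = 7
rsvd [6+:6] = (word>>6) & 0x3f = 53
type [3+:3] = (word>>3) & 0x7 = 4  ←
bank [1+:2] = (word>>1) & 0x3 = 0
mode [0+:1] = (word>>0) & 0x1 = 0
type signed 3b, MSB=1: 4 - 8 = -4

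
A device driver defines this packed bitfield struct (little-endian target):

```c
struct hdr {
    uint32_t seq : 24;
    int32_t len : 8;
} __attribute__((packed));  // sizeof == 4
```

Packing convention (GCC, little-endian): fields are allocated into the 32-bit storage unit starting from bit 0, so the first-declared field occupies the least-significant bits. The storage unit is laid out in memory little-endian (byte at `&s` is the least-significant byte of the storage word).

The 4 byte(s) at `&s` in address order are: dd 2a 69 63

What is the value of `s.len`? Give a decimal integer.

[0]=0xdd [1]=0x2a [2]=0x69 [3]=0x63 (little-endian) → word 0x63692add
seq:24 @ bit 0 → (0x63692add>>0)&0xffffff = 0x692add
len:8 @ bit 24 → (0x63692add>>24)&0xff = 0x63  ←
len signed 8b, MSB=0: value = 99

99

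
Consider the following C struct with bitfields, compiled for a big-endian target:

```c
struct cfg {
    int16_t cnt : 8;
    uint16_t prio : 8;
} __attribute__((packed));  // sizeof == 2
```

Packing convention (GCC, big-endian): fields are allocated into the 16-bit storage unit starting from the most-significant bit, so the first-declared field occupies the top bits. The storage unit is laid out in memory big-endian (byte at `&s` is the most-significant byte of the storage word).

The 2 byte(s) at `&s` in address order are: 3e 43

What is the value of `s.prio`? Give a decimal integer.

[0]=0x3e [1]=0x43 (big-endian) → word 0x3e43
cnt [8+:8] = (word>>8) & 0xff = 62
prio [0+:8] = (word>>0) & 0xff = 67  ←

67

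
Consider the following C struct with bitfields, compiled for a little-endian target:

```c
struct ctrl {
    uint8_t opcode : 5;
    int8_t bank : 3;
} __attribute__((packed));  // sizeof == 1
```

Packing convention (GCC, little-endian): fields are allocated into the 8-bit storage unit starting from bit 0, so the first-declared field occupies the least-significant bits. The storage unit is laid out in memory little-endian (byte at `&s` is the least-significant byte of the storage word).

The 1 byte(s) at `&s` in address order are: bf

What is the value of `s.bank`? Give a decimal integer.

[0]=0xbf (little-endian) → word 0xbf
opcode [0+:5] = (word>>0) & 0x1f = 31
bank [5+:3] = (word>>5) & 0x7 = 5  ←
bank signed 3b, MSB=1: 5 - 8 = -3

-3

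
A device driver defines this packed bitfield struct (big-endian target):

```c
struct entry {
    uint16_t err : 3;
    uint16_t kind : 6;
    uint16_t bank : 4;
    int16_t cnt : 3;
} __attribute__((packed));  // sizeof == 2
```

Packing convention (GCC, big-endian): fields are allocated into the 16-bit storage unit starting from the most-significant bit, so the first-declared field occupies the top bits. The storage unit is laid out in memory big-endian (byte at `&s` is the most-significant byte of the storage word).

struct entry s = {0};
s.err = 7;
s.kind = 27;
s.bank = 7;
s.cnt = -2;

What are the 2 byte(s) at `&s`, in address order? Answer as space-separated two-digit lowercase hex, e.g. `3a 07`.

ed be

[13+:3] err=7 & 0x7 = 0x7; word=0xe000
[7+:6] kind=27 & 0x3f = 0x1b; word=0xed80
[3+:4] bank=7 & 0xf = 0x7; word=0xedb8
[0+:3] cnt=-2 & 0x7 = 0x6; word=0xedbe
word = 0xedbe → big-endian bytes:
  [0]=0xed  [1]=0xbe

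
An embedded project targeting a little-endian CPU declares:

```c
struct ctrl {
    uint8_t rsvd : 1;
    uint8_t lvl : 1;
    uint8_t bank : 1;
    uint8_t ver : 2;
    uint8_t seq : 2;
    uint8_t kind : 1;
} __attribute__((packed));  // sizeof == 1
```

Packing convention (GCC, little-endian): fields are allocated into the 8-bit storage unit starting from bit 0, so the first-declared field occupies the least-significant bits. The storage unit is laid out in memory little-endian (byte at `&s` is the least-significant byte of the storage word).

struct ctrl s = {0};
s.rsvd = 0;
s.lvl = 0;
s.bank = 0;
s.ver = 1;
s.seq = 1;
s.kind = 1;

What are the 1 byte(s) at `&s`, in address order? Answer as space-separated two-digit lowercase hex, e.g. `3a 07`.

rsvd:1 = 0 → 0x0 << 0 → word 0x00
lvl:1 = 0 → 0x0 << 1 → word 0x00
bank:1 = 0 → 0x0 << 2 → word 0x00
ver:2 = 1 → 0x1 << 3 → word 0x08
seq:2 = 1 → 0x1 << 5 → word 0x28
kind:1 = 1 → 0x1 << 7 → word 0xa8
word = 0xa8 → little-endian bytes:
  [0]=0xa8

a8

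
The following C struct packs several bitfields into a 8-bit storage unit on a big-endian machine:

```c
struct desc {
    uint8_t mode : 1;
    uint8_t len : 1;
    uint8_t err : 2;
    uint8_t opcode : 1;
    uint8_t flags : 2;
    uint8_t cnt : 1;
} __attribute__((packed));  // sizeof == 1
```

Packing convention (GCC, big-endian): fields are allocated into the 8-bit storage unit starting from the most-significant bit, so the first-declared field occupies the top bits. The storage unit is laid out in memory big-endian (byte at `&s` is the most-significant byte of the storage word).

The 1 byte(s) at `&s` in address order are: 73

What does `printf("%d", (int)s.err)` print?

3

[0]=0x73 (big-endian) → word 0x73
mode:1 @ bit 7 → (0x73>>7)&0x1 = 0x0
len:1 @ bit 6 → (0x73>>6)&0x1 = 0x1
err:2 @ bit 4 → (0x73>>4)&0x3 = 0x3  ←
opcode:1 @ bit 3 → (0x73>>3)&0x1 = 0x0
flags:2 @ bit 1 → (0x73>>1)&0x3 = 0x1
cnt:1 @ bit 0 → (0x73>>0)&0x1 = 0x1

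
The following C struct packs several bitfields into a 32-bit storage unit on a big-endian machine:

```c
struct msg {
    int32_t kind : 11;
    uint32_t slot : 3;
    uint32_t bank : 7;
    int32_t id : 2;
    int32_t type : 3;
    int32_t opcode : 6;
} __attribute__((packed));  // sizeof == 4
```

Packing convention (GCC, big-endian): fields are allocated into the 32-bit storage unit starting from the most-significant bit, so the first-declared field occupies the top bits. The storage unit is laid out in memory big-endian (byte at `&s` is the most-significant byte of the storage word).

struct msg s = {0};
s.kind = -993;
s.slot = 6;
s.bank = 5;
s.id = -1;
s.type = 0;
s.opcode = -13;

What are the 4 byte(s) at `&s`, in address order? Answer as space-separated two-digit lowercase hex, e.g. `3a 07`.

83 f8 2e 33

[21+:11] kind=-993 & 0x7ff = 0x41f; word=0x83e00000
[18+:3] slot=6 & 0x7 = 0x6; word=0x83f80000
[11+:7] bank=5 & 0x7f = 0x5; word=0x83f82800
[9+:2] id=-1 & 0x3 = 0x3; word=0x83f82e00
[6+:3] type=0 & 0x7 = 0x0; word=0x83f82e00
[0+:6] opcode=-13 & 0x3f = 0x33; word=0x83f82e33
word = 0x83f82e33 → big-endian bytes:
  [0]=0x83  [1]=0xf8  [2]=0x2e  [3]=0x33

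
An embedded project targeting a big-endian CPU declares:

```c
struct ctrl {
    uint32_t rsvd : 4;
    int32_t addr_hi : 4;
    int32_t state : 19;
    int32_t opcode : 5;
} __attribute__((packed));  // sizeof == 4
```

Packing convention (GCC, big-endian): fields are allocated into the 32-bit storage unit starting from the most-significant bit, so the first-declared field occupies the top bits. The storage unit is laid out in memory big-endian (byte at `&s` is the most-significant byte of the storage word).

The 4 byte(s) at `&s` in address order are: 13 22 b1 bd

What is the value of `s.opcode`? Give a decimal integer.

-3

[0]=0x13 [1]=0x22 [2]=0xb1 [3]=0xbd (big-endian) → word 0x1322b1bd
rsvd [28+:4] = (word>>28) & 0xf = 1
addr_hi [24+:4] = (word>>24) & 0xf = 3
state [5+:19] = (word>>5) & 0x7ffff = 71053
opcode [0+:5] = (word>>0) & 0x1f = 29  ←
opcode signed 5b, MSB=1: 29 - 32 = -3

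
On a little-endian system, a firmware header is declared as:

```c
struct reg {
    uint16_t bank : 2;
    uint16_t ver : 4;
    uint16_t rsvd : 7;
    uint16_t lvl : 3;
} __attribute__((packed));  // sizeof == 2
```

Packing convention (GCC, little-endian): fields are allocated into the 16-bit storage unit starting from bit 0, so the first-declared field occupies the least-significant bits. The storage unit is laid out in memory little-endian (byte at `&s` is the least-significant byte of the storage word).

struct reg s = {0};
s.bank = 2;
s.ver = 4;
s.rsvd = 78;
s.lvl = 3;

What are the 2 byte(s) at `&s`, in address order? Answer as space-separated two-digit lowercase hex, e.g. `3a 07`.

92 73

bank:2 = 2 → 0x2 << 0 → word 0x0002
ver:4 = 4 → 0x4 << 2 → word 0x0012
rsvd:7 = 78 → 0x4e << 6 → word 0x1392
lvl:3 = 3 → 0x3 << 13 → word 0x7392
word = 0x7392 → little-endian bytes:
  [0]=0x92  [1]=0x73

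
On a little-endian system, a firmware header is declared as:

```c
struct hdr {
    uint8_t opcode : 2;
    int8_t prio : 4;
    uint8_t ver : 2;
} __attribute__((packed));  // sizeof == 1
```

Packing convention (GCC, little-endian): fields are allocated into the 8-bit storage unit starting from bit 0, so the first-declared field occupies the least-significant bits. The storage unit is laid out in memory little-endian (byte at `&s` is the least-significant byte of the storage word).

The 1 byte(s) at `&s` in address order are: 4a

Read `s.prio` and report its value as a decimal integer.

[0]=0x4a (little-endian) → word 0x4a
opcode [0+:2] = (word>>0) & 0x3 = 2
prio [2+:4] = (word>>2) & 0xf = 2  ←
ver [6+:2] = (word>>6) & 0x3 = 1
prio signed 4b, MSB=0: value = 2

2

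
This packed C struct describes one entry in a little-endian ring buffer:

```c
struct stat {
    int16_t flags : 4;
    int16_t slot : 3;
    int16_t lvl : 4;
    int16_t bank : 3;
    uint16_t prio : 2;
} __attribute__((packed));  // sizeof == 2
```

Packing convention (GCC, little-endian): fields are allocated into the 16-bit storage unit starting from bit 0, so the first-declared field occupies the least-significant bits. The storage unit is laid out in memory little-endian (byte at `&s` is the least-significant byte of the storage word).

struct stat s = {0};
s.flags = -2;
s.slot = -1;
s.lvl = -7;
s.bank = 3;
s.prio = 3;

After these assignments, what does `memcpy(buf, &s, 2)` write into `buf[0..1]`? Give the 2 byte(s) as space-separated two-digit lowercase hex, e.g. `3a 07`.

fe dc

flags (4b) val=-2 bits=0xe at bit 0: 0x000e
slot (3b) val=-1 bits=0x7 at bit 4: 0x007e
lvl (4b) val=-7 bits=0x9 at bit 7: 0x04fe
bank (3b) val=3 bits=0x3 at bit 11: 0x1cfe
prio (2b) val=3 bits=0x3 at bit 14: 0xdcfe
word = 0xdcfe → little-endian bytes:
  [0]=0xfe  [1]=0xdc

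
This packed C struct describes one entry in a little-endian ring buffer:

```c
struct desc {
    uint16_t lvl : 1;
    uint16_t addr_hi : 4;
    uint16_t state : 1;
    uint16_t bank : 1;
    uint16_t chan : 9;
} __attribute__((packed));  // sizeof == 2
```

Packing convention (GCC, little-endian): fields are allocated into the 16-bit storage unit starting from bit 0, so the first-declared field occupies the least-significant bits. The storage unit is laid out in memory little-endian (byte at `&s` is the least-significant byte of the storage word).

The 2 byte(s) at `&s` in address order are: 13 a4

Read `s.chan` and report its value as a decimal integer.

[0]=0x13 [1]=0xa4 (little-endian) → word 0xa413
lvl [0+:1] = (word>>0) & 0x1 = 1
addr_hi [1+:4] = (word>>1) & 0xf = 9
state [5+:1] = (word>>5) & 0x1 = 0
bank [6+:1] = (word>>6) & 0x1 = 0
chan [7+:9] = (word>>7) & 0x1ff = 328  ←

328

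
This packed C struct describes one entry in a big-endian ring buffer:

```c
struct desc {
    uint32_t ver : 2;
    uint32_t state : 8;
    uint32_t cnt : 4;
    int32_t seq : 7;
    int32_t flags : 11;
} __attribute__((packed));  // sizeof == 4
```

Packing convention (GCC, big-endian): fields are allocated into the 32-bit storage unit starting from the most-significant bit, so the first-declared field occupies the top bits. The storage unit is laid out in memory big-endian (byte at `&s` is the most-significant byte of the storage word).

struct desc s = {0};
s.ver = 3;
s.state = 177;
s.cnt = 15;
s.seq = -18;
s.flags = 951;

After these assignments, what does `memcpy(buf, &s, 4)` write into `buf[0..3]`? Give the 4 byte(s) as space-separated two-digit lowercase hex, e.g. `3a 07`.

ver (2b) val=3 bits=0x3 at bit 30: 0xc0000000
state (8b) val=177 bits=0xb1 at bit 22: 0xec400000
cnt (4b) val=15 bits=0xf at bit 18: 0xec7c0000
seq (7b) val=-18 bits=0x6e at bit 11: 0xec7f7000
flags (11b) val=951 bits=0x3b7 at bit 0: 0xec7f73b7
word = 0xec7f73b7 → big-endian bytes:
  [0]=0xec  [1]=0x7f  [2]=0x73  [3]=0xb7

ec 7f 73 b7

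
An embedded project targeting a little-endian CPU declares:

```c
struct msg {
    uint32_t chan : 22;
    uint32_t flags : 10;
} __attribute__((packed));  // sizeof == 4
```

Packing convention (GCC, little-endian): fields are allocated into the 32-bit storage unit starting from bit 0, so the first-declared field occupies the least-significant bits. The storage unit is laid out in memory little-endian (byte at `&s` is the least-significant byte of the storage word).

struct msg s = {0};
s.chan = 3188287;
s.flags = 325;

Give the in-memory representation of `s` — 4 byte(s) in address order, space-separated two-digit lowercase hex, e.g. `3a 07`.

3f a6 70 51

chan (22b) val=3188287 bits=0x30a63f at bit 0: 0x0030a63f
flags (10b) val=325 bits=0x145 at bit 22: 0x5170a63f
word = 0x5170a63f → little-endian bytes:
  [0]=0x3f  [1]=0xa6  [2]=0x70  [3]=0x51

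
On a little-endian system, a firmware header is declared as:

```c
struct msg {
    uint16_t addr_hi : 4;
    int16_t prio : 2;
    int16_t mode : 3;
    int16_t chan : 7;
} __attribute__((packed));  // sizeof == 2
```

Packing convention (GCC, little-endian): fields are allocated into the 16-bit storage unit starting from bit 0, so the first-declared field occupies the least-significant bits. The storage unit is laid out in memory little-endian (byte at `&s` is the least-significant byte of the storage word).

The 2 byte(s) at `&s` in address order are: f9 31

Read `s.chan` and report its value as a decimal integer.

[0]=0xf9 [1]=0x31 (little-endian) → word 0x31f9
addr_hi:4 @ bit 0 → (0x31f9>>0)&0xf = 0x9
prio:2 @ bit 4 → (0x31f9>>4)&0x3 = 0x3
mode:3 @ bit 6 → (0x31f9>>6)&0x7 = 0x7
chan:7 @ bit 9 → (0x31f9>>9)&0x7f = 0x18  ←
chan signed 7b, MSB=0: value = 24

24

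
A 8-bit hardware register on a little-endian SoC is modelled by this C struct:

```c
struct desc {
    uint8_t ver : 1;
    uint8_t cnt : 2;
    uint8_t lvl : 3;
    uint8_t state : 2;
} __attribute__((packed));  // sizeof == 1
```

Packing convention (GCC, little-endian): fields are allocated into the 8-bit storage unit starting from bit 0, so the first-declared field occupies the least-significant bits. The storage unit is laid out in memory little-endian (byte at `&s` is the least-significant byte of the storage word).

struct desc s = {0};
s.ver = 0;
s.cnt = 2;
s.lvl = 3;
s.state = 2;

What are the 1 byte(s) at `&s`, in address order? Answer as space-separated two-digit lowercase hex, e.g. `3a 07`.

[0+:1] ver=0 & 0x1 = 0x0; word=0x00
[1+:2] cnt=2 & 0x3 = 0x2; word=0x04
[3+:3] lvl=3 & 0x7 = 0x3; word=0x1c
[6+:2] state=2 & 0x3 = 0x2; word=0x9c
word = 0x9c → little-endian bytes:
  [0]=0x9c

9c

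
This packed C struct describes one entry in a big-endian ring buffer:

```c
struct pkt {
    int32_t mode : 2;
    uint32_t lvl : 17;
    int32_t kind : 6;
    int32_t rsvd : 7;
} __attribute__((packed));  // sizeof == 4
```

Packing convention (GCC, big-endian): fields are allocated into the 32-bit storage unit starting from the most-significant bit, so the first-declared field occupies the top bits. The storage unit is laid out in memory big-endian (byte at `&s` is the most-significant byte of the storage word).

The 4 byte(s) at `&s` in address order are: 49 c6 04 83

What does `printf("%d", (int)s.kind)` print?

[0]=0x49 [1]=0xc6 [2]=0x04 [3]=0x83 (big-endian) → word 0x49c60483
mode:2 @ bit 30 → (0x49c60483>>30)&0x3 = 0x1
lvl:17 @ bit 13 → (0x49c60483>>13)&0x1ffff = 0x4e30
kind:6 @ bit 7 → (0x49c60483>>7)&0x3f = 0x9  ←
rsvd:7 @ bit 0 → (0x49c60483>>0)&0x7f = 0x3
kind signed 6b, MSB=0: value = 9

9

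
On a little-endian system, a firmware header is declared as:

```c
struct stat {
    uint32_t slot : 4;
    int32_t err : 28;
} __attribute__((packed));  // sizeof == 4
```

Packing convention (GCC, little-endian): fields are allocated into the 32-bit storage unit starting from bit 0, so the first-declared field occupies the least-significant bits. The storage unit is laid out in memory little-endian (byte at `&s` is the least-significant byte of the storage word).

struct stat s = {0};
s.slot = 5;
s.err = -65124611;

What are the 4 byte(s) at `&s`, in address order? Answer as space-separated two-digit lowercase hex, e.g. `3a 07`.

slot:4 = 5 → 0x5 << 0 → word 0x00000005
err:28 = -65124611 → 0xc1e46fd << 4 → word 0xc1e46fd5
word = 0xc1e46fd5 → little-endian bytes:
  [0]=0xd5  [1]=0x6f  [2]=0xe4  [3]=0xc1

d5 6f e4 c1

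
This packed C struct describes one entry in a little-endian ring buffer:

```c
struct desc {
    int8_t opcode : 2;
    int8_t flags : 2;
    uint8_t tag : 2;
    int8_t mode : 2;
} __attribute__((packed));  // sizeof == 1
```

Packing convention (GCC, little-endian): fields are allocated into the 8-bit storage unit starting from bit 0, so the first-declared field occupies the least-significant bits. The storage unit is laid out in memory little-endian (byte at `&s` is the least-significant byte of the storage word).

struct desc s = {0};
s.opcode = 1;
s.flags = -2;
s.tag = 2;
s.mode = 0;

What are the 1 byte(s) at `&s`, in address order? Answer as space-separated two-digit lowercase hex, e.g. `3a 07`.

opcode:2 = 1 → 0x1 << 0 → word 0x01
flags:2 = -2 → 0x2 << 2 → word 0x09
tag:2 = 2 → 0x2 << 4 → word 0x29
mode:2 = 0 → 0x0 << 6 → word 0x29
word = 0x29 → little-endian bytes:
  [0]=0x29

29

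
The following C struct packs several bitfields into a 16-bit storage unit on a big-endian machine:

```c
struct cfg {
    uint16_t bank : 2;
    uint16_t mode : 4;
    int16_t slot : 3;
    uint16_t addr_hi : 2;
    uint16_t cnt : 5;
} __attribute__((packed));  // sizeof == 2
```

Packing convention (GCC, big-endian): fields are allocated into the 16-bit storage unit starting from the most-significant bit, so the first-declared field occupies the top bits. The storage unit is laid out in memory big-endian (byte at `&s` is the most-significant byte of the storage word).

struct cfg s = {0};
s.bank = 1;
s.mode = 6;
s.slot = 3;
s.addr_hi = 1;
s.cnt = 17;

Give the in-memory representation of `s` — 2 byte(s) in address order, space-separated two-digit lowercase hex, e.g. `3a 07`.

59 b1

bank (2b) val=1 bits=0x1 at bit 14: 0x4000
mode (4b) val=6 bits=0x6 at bit 10: 0x5800
slot (3b) val=3 bits=0x3 at bit 7: 0x5980
addr_hi (2b) val=1 bits=0x1 at bit 5: 0x59a0
cnt (5b) val=17 bits=0x11 at bit 0: 0x59b1
word = 0x59b1 → big-endian bytes:
  [0]=0x59  [1]=0xb1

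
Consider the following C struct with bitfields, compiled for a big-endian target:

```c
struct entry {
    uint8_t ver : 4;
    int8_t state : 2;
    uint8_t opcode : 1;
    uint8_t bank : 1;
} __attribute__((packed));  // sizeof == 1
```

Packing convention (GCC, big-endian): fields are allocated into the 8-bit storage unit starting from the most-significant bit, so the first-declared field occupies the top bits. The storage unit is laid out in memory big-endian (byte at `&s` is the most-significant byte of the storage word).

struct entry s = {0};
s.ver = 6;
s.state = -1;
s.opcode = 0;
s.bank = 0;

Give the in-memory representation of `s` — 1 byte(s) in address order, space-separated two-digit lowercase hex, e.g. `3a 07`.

ver:4 = 6 → 0x6 << 4 → word 0x60
state:2 = -1 → 0x3 << 2 → word 0x6c
opcode:1 = 0 → 0x0 << 1 → word 0x6c
bank:1 = 0 → 0x0 << 0 → word 0x6c
word = 0x6c → big-endian bytes:
  [0]=0x6c

6c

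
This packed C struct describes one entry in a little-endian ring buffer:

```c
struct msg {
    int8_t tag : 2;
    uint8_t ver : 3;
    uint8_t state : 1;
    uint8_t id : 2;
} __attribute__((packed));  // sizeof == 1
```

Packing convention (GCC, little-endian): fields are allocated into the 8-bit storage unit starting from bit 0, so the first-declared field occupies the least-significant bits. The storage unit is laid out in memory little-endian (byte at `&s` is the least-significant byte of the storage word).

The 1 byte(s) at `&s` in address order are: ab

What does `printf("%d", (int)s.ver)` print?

[0]=0xab (little-endian) → word 0xab
tag [0+:2] = (word>>0) & 0x3 = 3
ver [2+:3] = (word>>2) & 0x7 = 2  ←
state [5+:1] = (word>>5) & 0x1 = 1
id [6+:2] = (word>>6) & 0x3 = 2

2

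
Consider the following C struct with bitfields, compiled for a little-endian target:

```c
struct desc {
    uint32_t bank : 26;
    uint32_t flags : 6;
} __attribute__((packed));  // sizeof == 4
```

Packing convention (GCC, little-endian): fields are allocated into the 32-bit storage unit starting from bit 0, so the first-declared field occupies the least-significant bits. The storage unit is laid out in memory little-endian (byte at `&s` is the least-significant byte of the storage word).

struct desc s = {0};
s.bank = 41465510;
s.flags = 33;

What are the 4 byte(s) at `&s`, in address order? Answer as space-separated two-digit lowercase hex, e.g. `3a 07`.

bank (26b) val=41465510 bits=0x278b6a6 at bit 0: 0x0278b6a6
flags (6b) val=33 bits=0x21 at bit 26: 0x8678b6a6
word = 0x8678b6a6 → little-endian bytes:
  [0]=0xa6  [1]=0xb6  [2]=0x78  [3]=0x86

a6 b6 78 86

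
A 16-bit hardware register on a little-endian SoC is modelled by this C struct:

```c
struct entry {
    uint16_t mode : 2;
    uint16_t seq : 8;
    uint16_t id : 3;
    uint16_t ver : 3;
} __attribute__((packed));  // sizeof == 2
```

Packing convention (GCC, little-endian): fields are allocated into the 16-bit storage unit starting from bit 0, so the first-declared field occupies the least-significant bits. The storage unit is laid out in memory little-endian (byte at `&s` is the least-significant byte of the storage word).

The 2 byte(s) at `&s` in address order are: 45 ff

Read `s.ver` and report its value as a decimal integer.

[0]=0x45 [1]=0xff (little-endian) → word 0xff45
mode:2 @ bit 0 → (0xff45>>0)&0x3 = 0x1
seq:8 @ bit 2 → (0xff45>>2)&0xff = 0xd1
id:3 @ bit 10 → (0xff45>>10)&0x7 = 0x7
ver:3 @ bit 13 → (0xff45>>13)&0x7 = 0x7  ←

7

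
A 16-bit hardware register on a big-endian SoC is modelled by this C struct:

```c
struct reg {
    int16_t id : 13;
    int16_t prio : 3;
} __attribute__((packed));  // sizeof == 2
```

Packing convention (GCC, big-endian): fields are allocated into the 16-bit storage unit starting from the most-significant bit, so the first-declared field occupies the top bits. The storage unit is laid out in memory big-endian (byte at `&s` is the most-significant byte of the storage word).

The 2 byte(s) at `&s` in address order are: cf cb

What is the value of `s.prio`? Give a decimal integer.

[0]=0xcf [1]=0xcb (big-endian) → word 0xcfcb
id:13 @ bit 3 → (0xcfcb>>3)&0x1fff = 0x19f9
prio:3 @ bit 0 → (0xcfcb>>0)&0x7 = 0x3  ←
prio signed 3b, MSB=0: value = 3

3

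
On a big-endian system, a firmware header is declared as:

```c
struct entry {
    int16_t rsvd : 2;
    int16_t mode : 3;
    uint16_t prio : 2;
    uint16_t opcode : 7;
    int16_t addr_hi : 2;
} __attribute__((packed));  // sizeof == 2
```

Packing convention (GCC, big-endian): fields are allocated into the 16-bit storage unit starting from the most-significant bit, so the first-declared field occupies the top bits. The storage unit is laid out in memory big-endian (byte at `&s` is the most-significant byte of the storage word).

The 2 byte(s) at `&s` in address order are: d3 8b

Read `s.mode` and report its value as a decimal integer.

2

[0]=0xd3 [1]=0x8b (big-endian) → word 0xd38b
rsvd [14+:2] = (word>>14) & 0x3 = 3
mode [11+:3] = (word>>11) & 0x7 = 2  ←
prio [9+:2] = (word>>9) & 0x3 = 1
opcode [2+:7] = (word>>2) & 0x7f = 98
addr_hi [0+:2] = (word>>0) & 0x3 = 3
mode signed 3b, MSB=0: value = 2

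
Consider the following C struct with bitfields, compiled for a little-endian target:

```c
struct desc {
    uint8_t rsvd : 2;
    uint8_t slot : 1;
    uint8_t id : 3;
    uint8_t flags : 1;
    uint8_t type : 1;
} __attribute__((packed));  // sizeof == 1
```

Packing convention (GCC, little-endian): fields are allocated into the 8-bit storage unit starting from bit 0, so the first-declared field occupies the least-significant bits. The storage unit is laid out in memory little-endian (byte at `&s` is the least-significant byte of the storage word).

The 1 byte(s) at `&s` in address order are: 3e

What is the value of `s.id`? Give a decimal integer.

7

[0]=0x3e (little-endian) → word 0x3e
rsvd [0+:2] = (word>>0) & 0x3 = 2
slot [2+:1] = (word>>2) & 0x1 = 1
id [3+:3] = (word>>3) & 0x7 = 7  ←
flags [6+:1] = (word>>6) & 0x1 = 0
type [7+:1] = (word>>7) & 0x1 = 0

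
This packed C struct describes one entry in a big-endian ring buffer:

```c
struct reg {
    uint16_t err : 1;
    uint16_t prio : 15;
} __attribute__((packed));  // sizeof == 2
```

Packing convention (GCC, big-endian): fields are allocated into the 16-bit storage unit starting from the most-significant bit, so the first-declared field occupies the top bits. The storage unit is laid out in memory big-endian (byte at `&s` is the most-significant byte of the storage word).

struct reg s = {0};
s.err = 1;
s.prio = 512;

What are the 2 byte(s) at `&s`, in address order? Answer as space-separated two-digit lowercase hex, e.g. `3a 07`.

err:1 = 1 → 0x1 << 15 → word 0x8000
prio:15 = 512 → 0x200 << 0 → word 0x8200
word = 0x8200 → big-endian bytes:
  [0]=0x82  [1]=0x00

82 00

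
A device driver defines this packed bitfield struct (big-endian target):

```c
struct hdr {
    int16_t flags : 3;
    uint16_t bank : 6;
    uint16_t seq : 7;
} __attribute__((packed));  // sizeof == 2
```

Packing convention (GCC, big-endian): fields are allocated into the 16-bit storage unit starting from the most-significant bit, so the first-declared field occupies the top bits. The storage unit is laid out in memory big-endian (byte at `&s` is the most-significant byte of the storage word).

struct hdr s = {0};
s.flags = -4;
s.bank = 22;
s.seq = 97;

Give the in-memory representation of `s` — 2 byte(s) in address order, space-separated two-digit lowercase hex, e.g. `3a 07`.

8b 61

[13+:3] flags=-4 & 0x7 = 0x4; word=0x8000
[7+:6] bank=22 & 0x3f = 0x16; word=0x8b00
[0+:7] seq=97 & 0x7f = 0x61; word=0x8b61
word = 0x8b61 → big-endian bytes:
  [0]=0x8b  [1]=0x61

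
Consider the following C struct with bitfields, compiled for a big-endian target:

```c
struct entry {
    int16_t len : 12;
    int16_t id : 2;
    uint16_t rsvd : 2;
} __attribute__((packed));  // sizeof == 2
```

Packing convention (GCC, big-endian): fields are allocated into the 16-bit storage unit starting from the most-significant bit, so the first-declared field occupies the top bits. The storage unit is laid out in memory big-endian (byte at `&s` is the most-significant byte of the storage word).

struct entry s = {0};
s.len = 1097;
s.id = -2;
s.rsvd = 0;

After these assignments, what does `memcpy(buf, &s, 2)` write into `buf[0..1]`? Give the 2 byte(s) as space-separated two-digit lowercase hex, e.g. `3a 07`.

[4+:12] len=1097 & 0xfff = 0x449; word=0x4490
[2+:2] id=-2 & 0x3 = 0x2; word=0x4498
[0+:2] rsvd=0 & 0x3 = 0x0; word=0x4498
word = 0x4498 → big-endian bytes:
  [0]=0x44  [1]=0x98

44 98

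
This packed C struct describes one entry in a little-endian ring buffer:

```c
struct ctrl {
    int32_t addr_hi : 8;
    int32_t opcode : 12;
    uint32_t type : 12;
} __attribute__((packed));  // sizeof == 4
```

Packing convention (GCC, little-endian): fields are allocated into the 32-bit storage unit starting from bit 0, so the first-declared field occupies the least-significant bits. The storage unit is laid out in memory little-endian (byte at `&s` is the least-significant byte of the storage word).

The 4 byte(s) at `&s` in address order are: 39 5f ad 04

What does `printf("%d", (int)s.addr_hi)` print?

[0]=0x39 [1]=0x5f [2]=0xad [3]=0x04 (little-endian) → word 0x04ad5f39
addr_hi [0+:8] = (word>>0) & 0xff = 57  ←
opcode [8+:12] = (word>>8) & 0xfff = 3423
type [20+:12] = (word>>20) & 0xfff = 74
addr_hi signed 8b, MSB=0: value = 57

57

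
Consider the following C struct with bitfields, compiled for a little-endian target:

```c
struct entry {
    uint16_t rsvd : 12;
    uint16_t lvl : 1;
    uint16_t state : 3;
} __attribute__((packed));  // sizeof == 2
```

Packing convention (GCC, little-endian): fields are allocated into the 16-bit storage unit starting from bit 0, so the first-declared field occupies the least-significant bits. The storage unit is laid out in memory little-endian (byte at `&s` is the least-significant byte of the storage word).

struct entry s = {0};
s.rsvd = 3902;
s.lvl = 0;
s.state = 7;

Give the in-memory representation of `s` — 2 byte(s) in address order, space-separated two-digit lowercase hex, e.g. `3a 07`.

3e ef

rsvd (12b) val=3902 bits=0xf3e at bit 0: 0x0f3e
lvl (1b) val=0 bits=0x0 at bit 12: 0x0f3e
state (3b) val=7 bits=0x7 at bit 13: 0xef3e
word = 0xef3e → little-endian bytes:
  [0]=0x3e  [1]=0xef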